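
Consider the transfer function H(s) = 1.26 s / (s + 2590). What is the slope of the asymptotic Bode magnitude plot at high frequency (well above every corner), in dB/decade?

0 dB/decade

With 1 zero and 1 pole, the high-frequency asymptotic slope is 20 × (1 − 1) = 0 dB/decade.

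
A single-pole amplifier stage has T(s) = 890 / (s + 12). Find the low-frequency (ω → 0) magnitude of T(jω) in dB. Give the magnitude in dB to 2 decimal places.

T(0) = 890 / 12 = 74.167
20 log₁₀(74.167) = 37.404 dB

37.40 dB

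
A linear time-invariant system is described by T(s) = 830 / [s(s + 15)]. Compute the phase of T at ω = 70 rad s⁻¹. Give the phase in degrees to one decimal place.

-167.9 deg

∠(j70 + 15) = arctan(70/15) = 77.91°
∠(j70) = 90.00°
∠T(j70) = − (77.91° + 90.00°) = -167.91°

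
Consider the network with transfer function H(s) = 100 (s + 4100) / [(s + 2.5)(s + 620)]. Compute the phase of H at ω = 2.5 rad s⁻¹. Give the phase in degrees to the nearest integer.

∠(j2.5 + 4100) = arctan(2.5/4100) = 0.03°
∠(j2.5 + 2.5) = arctan(2.5/2.5) = 45.00°
∠(j2.5 + 620) = arctan(2.5/620) = 0.23°
∠H(j2.5) = 0.03° − (45.00° + 0.23°) = -45.20°

-45 deg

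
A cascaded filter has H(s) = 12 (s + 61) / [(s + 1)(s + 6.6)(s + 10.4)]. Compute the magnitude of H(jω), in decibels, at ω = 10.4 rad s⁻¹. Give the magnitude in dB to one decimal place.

|j10.4 + 61| = √(10.4² + 61²) = 61.88
|j10.4 + 1| = √(10.4² + 1²) = 10.45
|j10.4 + 6.6| = √(10.4² + 6.6²) = 12.32
|j10.4 + 10.4| = √(10.4² + 10.4²) = 14.71
|H(j10.4)| = 12 × 61.88 / (10.45 × 12.32 × 14.71) = 0.39231
20 log₁₀(0.39231) = -8.13 dB

-8.1 dB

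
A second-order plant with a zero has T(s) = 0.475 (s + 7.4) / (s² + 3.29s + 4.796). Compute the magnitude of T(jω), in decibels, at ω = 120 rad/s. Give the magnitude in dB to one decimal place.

|j120 + 7.4| = √(120² + 7.4²) = 120.2
|(j120)² + 3.29(j120) + 4.796| = |-14395 + j394.8| = 1.44e+04
|T(j120)| = 0.475 × 120.2 / 1.44e+04 = 0.0039657
20 log₁₀(0.0039657) = -48.03 dB

-48.0 dB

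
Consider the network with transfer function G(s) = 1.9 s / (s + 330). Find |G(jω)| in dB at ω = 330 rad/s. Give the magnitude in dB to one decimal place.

2.6 dB

|j330| = 330
|j330 + 330| = √(330² + 330²) = 466.7
|G(j330)| = 1.9 × 330 / 466.7 = 1.3435
20 log₁₀(1.3435) = 2.56 dB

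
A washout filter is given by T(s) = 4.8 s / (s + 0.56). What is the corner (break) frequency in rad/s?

The single real pole at s = −0.56 gives a corner at ω = 0.56 rad/s.

0.56 rad/s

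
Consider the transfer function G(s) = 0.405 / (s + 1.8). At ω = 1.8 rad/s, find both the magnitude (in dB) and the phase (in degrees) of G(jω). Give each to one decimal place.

|j1.8 + 1.8| = √(1.8² + 1.8²) = 2.546
|G(j1.8)| = 0.405 / 2.546 = 0.1591
20 log₁₀(0.1591) = -15.97 dB
∠(j1.8 + 1.8) = arctan(1.8/1.8) = 45.00°
∠G(j1.8) = −45.00° = -45.00°

|G| = -16.0 dB, ∠G = -45.0°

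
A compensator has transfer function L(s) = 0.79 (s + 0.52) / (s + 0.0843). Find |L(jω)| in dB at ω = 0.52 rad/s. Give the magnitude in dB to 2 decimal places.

|j0.52 + 0.52| = √(0.52² + 0.52²) = 0.7354
|j0.52 + 0.0843| = √(0.52² + 0.0843²) = 0.5268
|L(j0.52)| = 0.79 × 0.7354 / 0.5268 = 1.1028
20 log₁₀(1.1028) = 0.850 dB

0.85 dB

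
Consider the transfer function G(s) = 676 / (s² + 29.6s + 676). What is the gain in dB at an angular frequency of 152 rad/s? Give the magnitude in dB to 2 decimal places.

-30.59 dB

|(j152)² + 29.6(j152) + 676| = |-22428 + j4499.2| = 2.287e+04
|G(j152)| = 676 / 2.287e+04 = 0.029552
20 log₁₀(0.029552) = -30.588 dB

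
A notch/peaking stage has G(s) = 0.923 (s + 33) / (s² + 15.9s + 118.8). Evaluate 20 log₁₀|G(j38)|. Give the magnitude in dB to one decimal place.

-29.9 dB

|j38 + 33| = √(38² + 33²) = 50.33
|(j38)² + 15.9(j38) + 118.8| = |-1325.2 + j604.2| = 1456
|G(j38)| = 0.923 × 50.33 / 1456 = 0.031895
20 log₁₀(0.031895) = -29.93 dB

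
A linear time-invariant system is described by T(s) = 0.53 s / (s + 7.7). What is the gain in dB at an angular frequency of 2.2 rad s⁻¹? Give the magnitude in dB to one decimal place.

|j2.2| = 2.2
|j2.2 + 7.7| = √(2.2² + 7.7²) = 8.008
|T(j2.2)| = 0.53 × 2.2 / 8.008 = 0.1456
20 log₁₀(0.1456) = -16.74 dB

-16.7 dB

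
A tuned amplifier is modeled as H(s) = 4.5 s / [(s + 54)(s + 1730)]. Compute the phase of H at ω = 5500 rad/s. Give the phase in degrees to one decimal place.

-72.0 deg

∠(j5500) = 90.00°
∠(j5500 + 54) = arctan(5500/54) = 89.44°
∠(j5500 + 1730) = arctan(5500/1730) = 72.54°
∠H(j5500) = 90.00° − (89.44° + 72.54°) = -71.98°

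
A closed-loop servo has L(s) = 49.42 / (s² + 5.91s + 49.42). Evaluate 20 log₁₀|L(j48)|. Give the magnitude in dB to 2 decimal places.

|(j48)² + 5.91(j48) + 49.42| = |-2254.6 + j283.68| = 2272
|L(j48)| = 49.42 / 2272 = 0.021748
20 log₁₀(0.021748) = -33.251 dB

-33.25 dB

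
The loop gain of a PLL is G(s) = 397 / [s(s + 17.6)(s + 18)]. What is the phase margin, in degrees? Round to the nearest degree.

Gain crossover: |G(jω)| = 1 at ω ≈ 1.25 rad/s.
∠G(j1.25) = −90° − arctan(1.25/17.6) − arctan(1.25/18) ≈ -98.02°
PM = 180° + (-98.02°) = 81.98°

82°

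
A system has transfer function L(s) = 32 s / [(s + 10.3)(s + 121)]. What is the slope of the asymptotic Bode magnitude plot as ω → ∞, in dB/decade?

With 1 zero and 2 poles, the high-frequency asymptotic slope is 20 × (1 − 2) = -20 dB/decade.

-20 dB/decade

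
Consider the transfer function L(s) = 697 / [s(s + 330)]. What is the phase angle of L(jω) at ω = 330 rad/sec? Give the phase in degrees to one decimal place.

∠(j330 + 330) = arctan(330/330) = 45.00°
∠(j330) = 90.00°
∠L(j330) = − (45.00° + 90.00°) = -135.00°

-135.0°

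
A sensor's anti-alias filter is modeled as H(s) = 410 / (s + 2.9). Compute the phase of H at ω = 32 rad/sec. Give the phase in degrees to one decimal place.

-84.8°

∠(j32 + 2.9) = arctan(32/2.9) = 84.82°
∠H(j32) = −84.82° = -84.82°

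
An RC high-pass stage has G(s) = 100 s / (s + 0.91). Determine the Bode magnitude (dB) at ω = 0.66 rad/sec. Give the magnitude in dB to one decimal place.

|j0.66| = 0.66
|j0.66 + 0.91| = √(0.66² + 0.91²) = 1.124
|G(j0.66)| = 100 × 0.66 / 1.124 = 58.711
20 log₁₀(58.711) = 35.37 dB

35.4 dB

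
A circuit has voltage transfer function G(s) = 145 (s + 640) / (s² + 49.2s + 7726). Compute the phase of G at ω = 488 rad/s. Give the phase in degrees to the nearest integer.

-137°

∠(j488 + 640) = arctan(488/640) = 37.33°
∠[(j488)² + 49.2(j488) + 7726] = ∠[-2.3042e+05 + j24010] = 174.05°
∠G(j488) = 37.33° − 174.05° = -136.73°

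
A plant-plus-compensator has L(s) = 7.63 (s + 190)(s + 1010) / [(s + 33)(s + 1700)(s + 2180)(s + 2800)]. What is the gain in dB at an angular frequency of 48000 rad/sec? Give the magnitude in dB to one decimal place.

|j48000 + 190| = √(48000² + 190²) = 4.8e+04
|j48000 + 1010| = √(48000² + 1010²) = 4.801e+04
|j48000 + 33| = √(48000² + 33²) = 4.8e+04
|j48000 + 1700| = √(48000² + 1700²) = 4.803e+04
|j48000 + 2180| = √(48000² + 2180²) = 4.805e+04
|j48000 + 2800| = √(48000² + 2800²) = 4.808e+04
|L(j48000)| = 7.63 × 4.8e+04 × 4.801e+04 / (4.8e+04 × 4.803e+04 × 4.805e+04 × 4.808e+04) = 3.3013e-09
20 log₁₀(3.3013e-09) = -169.63 dB

-169.6 dB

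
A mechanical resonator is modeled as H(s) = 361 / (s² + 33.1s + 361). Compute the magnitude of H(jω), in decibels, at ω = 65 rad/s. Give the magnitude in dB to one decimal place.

|(j65)² + 33.1(j65) + 361| = |-3864 + j2151.5| = 4423
|H(j65)| = 361 / 4423 = 0.081626
20 log₁₀(0.081626) = -21.76 dB

-21.8 dB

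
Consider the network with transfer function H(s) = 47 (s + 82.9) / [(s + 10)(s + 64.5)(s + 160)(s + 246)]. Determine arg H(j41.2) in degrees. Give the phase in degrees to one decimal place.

∠(j41.2 + 82.9) = arctan(41.2/82.9) = 26.43°
∠(j41.2 + 10) = arctan(41.2/10) = 76.36°
∠(j41.2 + 64.5) = arctan(41.2/64.5) = 32.57°
∠(j41.2 + 160) = arctan(41.2/160) = 14.44°
∠(j41.2 + 246) = arctan(41.2/246) = 9.51°
∠H(j41.2) = 26.43° − (76.36° + 32.57° + 14.44° + 9.51°) = -106.45°

-106.4°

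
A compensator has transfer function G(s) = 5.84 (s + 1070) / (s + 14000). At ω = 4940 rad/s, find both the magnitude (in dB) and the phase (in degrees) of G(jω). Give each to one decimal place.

|G| = 6.0 dB, ∠G = 58.3 deg

|j4940 + 1070| = √(4940² + 1070²) = 5055
|j4940 + 14000| = √(4940² + 14000²) = 1.485e+04
|G(j4940)| = 5.84 × 5055 / 1.485e+04 = 1.9883
20 log₁₀(1.9883) = 5.97 dB
∠(j4940 + 1070) = arctan(4940/1070) = 77.78°
∠(j4940 + 14000) = arctan(4940/14000) = 19.44°
∠G(j4940) = 77.78° − 19.44° = 58.34°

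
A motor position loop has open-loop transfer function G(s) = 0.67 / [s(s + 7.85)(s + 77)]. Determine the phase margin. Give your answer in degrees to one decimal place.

90.0°

Gain crossover: |G(jω)| = 1 at ω ≈ 0.00111 rad/s.
∠G(j0.00111) = −90° − arctan(0.00111/7.85) − arctan(0.00111/77) ≈ -90.01°
PM = 180° + (-90.01°) = 89.99°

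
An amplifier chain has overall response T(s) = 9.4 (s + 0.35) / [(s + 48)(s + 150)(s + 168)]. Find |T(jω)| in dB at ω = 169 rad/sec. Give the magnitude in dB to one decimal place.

-75.5 dB

|j169 + 0.35| = √(169² + 0.35²) = 169
|j169 + 48| = √(169² + 48²) = 175.7
|j169 + 150| = √(169² + 150²) = 226
|j169 + 168| = √(169² + 168²) = 238.3
|T(j169)| = 9.4 × 169 / (175.7 × 226 × 238.3) = 0.00016793
20 log₁₀(0.00016793) = -75.50 dB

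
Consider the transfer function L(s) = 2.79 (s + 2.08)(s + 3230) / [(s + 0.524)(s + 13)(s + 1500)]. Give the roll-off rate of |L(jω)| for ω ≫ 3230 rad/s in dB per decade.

With 2 zeros and 3 poles, the high-frequency asymptotic slope is 20 × (2 − 3) = -20 dB/decade.

-20 dB/decade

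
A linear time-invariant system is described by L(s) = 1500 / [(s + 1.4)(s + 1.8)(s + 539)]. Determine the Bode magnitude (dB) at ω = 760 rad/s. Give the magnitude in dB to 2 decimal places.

-111.10 dB

|j760 + 1.4| = √(760² + 1.4²) = 760
|j760 + 1.8| = √(760² + 1.8²) = 760
|j760 + 539| = √(760² + 539²) = 931.7
|L(j760)| = 1500 / (760 × 760 × 931.7) = 2.7872e-06
20 log₁₀(2.7872e-06) = -111.097 dB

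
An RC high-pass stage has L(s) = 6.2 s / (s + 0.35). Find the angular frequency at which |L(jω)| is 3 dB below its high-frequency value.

0.35 rad/s

For a single-pole high-pass, the −3 dB point is at the pole: ω = 0.35 rad/s.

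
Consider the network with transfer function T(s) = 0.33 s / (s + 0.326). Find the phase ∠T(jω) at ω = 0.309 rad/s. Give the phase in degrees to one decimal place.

∠(j0.309) = 90.00°
∠(j0.309 + 0.326) = arctan(0.309/0.326) = 43.47°
∠T(j0.309) = 90.00° − 43.47° = 46.53°

46.5°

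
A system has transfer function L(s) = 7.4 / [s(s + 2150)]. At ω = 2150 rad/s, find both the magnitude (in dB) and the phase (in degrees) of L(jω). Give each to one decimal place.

|j2150 + 2150| = √(2150² + 2150²) = 3041
|j2150| = 2150
|L(j2150)| = 7.4 / (3041 × 2150) = 1.132e-06
20 log₁₀(1.132e-06) = -118.92 dB
∠(j2150 + 2150) = arctan(2150/2150) = 45.00°
∠(j2150) = 90.00°
∠L(j2150) = − (45.00° + 90.00°) = -135.00°

|L| = -118.9 dB, ∠L = -135.0 deg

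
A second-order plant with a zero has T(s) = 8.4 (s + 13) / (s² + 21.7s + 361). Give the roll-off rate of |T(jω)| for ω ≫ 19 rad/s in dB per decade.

-20 dB/decade

With 1 zero and 2 poles, the high-frequency asymptotic slope is 20 × (1 − 2) = -20 dB/decade.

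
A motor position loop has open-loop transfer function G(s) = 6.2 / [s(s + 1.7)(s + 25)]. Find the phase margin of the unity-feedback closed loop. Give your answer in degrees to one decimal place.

Gain crossover: |G(jω)| = 1 at ω ≈ 0.145 rad/s.
∠G(j0.145) = −90° − arctan(0.145/1.7) − arctan(0.145/25) ≈ -95.22°
PM = 180° + (-95.22°) = 84.78°

84.8°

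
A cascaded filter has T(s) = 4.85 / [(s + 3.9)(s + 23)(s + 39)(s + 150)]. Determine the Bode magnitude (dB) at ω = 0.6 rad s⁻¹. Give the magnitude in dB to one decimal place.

|j0.6 + 3.9| = √(0.6² + 3.9²) = 3.946
|j0.6 + 23| = √(0.6² + 23²) = 23.01
|j0.6 + 39| = √(0.6² + 39²) = 39
|j0.6 + 150| = √(0.6² + 150²) = 150
|T(j0.6)| = 4.85 / (3.946 × 23.01 × 39 × 150) = 9.1308e-06
20 log₁₀(9.1308e-06) = -100.79 dB

-100.8 dB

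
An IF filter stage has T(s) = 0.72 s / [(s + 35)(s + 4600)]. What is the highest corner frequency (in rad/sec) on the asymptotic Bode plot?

Break frequencies occur at each pole and zero magnitude: 35 rad/sec, 4600 rad/sec.
The highest is 4600 rad/sec.

4600 rad/sec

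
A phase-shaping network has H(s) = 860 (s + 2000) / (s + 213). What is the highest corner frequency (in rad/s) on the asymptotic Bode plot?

Break frequencies occur at each pole and zero magnitude: 213 rad/s, 2000 rad/s.
The highest is 2000 rad/s.

2000 rad/s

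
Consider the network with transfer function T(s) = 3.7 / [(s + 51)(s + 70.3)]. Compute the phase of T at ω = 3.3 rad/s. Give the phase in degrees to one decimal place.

-6.4°

∠(j3.3 + 51) = arctan(3.3/51) = 3.70°
∠(j3.3 + 70.3) = arctan(3.3/70.3) = 2.69°
∠T(j3.3) = − (3.70° + 2.69°) = -6.39°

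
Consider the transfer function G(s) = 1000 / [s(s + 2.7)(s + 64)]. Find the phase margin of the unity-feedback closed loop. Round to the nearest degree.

34°

Gain crossover: |G(jω)| = 1 at ω ≈ 3.52 rad/s.
∠G(j3.52) = −90° − arctan(3.52/2.7) − arctan(3.52/64) ≈ -145.64°
PM = 180° + (-145.64°) = 34.36°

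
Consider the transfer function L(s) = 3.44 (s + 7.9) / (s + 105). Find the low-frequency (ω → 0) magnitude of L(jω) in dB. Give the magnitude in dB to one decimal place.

-11.7 dB

L(0) = 3.44 × 7.9 / 105 = 0.25882
20 log₁₀(0.25882) = -11.74 dB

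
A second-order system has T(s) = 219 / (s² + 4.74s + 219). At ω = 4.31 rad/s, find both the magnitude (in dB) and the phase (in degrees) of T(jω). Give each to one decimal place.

|T| = 0.7 dB, ∠T = -5.8°

|(j4.31)² + 4.74(j4.31) + 219| = |200.42 + j20.429| = 201.5
|T(j4.31)| = 219 / 201.5 = 1.0871
20 log₁₀(1.0871) = 0.73 dB
∠[(j4.31)² + 4.74(j4.31) + 219] = ∠[200.42 + j20.429] = 5.82°
∠T(j4.31) = −5.82° = -5.82°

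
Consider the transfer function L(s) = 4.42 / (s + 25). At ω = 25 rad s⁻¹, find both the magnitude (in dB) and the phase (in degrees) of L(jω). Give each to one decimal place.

|L| = -18.1 dB, ∠L = -45.0°

|j25 + 25| = √(25² + 25²) = 35.36
|L(j25)| = 4.42 / 35.36 = 0.12502
20 log₁₀(0.12502) = -18.06 dB
∠(j25 + 25) = arctan(25/25) = 45.00°
∠L(j25) = −45.00° = -45.00°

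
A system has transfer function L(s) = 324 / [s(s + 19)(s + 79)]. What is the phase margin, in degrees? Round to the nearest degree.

Gain crossover: |L(jω)| = 1 at ω ≈ 0.216 rad/s.
∠L(j0.216) = −90° − arctan(0.216/19) − arctan(0.216/79) ≈ -90.81°
PM = 180° + (-90.81°) = 89.19°

89 deg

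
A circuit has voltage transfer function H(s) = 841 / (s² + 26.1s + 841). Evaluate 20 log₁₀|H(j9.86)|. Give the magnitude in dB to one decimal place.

|(j9.86)² + 26.1(j9.86) + 841| = |743.78 + j257.35| = 787
|H(j9.86)| = 841 / 787 = 1.0686
20 log₁₀(1.0686) = 0.58 dB

0.6 dB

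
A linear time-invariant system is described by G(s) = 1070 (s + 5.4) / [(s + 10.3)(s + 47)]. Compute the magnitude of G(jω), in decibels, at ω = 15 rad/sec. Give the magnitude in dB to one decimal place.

|j15 + 5.4| = √(15² + 5.4²) = 15.94
|j15 + 10.3| = √(15² + 10.3²) = 18.2
|j15 + 47| = √(15² + 47²) = 49.34
|G(j15)| = 1070 × 15.94 / (18.2 × 49.34) = 19.002
20 log₁₀(19.002) = 25.58 dB

25.6 dB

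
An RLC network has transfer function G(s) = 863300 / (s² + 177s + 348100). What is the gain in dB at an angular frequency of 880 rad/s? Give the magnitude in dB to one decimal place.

5.6 dB

|(j880)² + 177(j880) + 348100| = |-4.263e+05 + j1.5576e+05| = 4.539e+05
|G(j880)| = 863300 / 4.539e+05 = 1.9021
20 log₁₀(1.9021) = 5.58 dB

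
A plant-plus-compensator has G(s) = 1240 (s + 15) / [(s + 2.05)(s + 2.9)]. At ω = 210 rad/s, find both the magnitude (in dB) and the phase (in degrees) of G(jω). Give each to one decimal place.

|G| = 15.4 dB, ∠G = -92.7 deg

|j210 + 15| = √(210² + 15²) = 210.5
|j210 + 2.05| = √(210² + 2.05²) = 210
|j210 + 2.9| = √(210² + 2.9²) = 210
|G(j210)| = 1240 × 210.5 / (210 × 210) = 5.919
20 log₁₀(5.919) = 15.44 dB
∠(j210 + 15) = arctan(210/15) = 85.91°
∠(j210 + 2.05) = arctan(210/2.05) = 89.44°
∠(j210 + 2.9) = arctan(210/2.9) = 89.21°
∠G(j210) = 85.91° − (89.44° + 89.21°) = -92.74°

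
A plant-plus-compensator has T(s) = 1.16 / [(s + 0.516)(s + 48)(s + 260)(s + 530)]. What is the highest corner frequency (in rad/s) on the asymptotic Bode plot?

530 rad/s

Break frequencies occur at each pole and zero magnitude: 0.516 rad/s, 48 rad/s, 260 rad/s, 530 rad/s.
The highest is 530 rad/s.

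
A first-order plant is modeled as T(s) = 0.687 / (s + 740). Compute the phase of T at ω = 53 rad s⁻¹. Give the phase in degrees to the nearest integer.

-4 deg

∠(j53 + 740) = arctan(53/740) = 4.10°
∠T(j53) = −4.10° = -4.10°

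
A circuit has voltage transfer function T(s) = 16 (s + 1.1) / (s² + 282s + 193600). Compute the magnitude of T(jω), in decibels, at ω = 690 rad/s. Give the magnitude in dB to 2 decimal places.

-29.85 dB

|j690 + 1.1| = √(690² + 1.1²) = 690
|(j690)² + 282(j690) + 193600| = |-2.825e+05 + j1.9458e+05| = 3.43e+05
|T(j690)| = 16 × 690 / 3.43e+05 = 0.032184
20 log₁₀(0.032184) = -29.847 dB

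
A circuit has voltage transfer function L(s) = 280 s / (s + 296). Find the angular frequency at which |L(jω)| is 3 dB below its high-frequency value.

296 rad/sec

For a single-pole high-pass, the −3 dB point is at the pole: ω = 296 rad/sec.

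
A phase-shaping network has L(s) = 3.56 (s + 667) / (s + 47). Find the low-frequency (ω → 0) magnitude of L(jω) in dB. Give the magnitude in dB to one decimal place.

L(0) = 3.56 × 667 / 47 = 50.522
20 log₁₀(50.522) = 34.07 dB

34.1 dB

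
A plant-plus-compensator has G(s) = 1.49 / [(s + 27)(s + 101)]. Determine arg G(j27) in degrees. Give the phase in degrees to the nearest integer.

∠(j27 + 27) = arctan(27/27) = 45.00°
∠(j27 + 101) = arctan(27/101) = 14.97°
∠G(j27) = − (45.00° + 14.97°) = -59.97°

-60°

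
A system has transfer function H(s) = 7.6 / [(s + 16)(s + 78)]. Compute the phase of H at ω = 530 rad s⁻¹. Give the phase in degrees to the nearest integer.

-170°

∠(j530 + 16) = arctan(530/16) = 88.27°
∠(j530 + 78) = arctan(530/78) = 81.63°
∠H(j530) = − (88.27° + 81.63°) = -169.90°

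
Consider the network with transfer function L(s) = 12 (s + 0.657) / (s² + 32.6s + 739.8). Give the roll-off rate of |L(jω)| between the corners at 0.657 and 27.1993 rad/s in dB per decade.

In this band the factors already past their corner are: zero at 0.657; net slope = 20 dB/decade.

20 dB/decade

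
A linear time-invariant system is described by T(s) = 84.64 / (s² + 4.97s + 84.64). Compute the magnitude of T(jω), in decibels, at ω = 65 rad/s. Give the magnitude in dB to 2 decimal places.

-33.82 dB

|(j65)² + 4.97(j65) + 84.64| = |-4140.4 + j323.05| = 4153
|T(j65)| = 84.64 / 4153 = 0.020381
20 log₁₀(0.020381) = -33.816 dB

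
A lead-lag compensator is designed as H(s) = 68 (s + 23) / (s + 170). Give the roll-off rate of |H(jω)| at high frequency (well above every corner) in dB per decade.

With 1 zero and 1 pole, the high-frequency asymptotic slope is 20 × (1 − 1) = 0 dB/decade.

0 dB/decade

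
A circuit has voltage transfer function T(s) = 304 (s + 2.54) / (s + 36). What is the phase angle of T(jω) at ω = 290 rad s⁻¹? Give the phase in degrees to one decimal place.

∠(j290 + 2.54) = arctan(290/2.54) = 89.50°
∠(j290 + 36) = arctan(290/36) = 82.92°
∠T(j290) = 89.50° − 82.92° = 6.57°

6.6°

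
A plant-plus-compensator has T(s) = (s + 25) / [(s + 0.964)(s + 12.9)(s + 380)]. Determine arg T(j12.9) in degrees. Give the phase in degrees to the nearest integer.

-105 deg

∠(j12.9 + 25) = arctan(12.9/25) = 27.29°
∠(j12.9 + 0.964) = arctan(12.9/0.964) = 85.73°
∠(j12.9 + 12.9) = arctan(12.9/12.9) = 45.00°
∠(j12.9 + 380) = arctan(12.9/380) = 1.94°
∠T(j12.9) = 27.29° − (85.73° + 45.00° + 1.94°) = -105.38°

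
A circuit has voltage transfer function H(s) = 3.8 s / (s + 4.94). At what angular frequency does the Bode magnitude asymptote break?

The single real pole at s = −4.94 gives a corner at ω = 4.94 rad s⁻¹.

4.94 rad s⁻¹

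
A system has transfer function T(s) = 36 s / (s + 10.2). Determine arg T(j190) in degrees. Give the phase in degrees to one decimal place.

3.1 deg

∠(j190) = 90.00°
∠(j190 + 10.2) = arctan(190/10.2) = 86.93°
∠T(j190) = 90.00° − 86.93° = 3.07°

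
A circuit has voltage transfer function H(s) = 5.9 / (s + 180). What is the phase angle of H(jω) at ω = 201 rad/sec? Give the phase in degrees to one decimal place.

∠(j201 + 180) = arctan(201/180) = 48.15°
∠H(j201) = −48.15° = -48.15°

-48.2 deg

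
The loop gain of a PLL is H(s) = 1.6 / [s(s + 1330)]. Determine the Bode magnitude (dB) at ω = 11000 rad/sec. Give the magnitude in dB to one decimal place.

|j11000 + 1330| = √(11000² + 1330²) = 1.108e+04
|j11000| = 1.1e+04
|H(j11000)| = 1.6 / (1.108e+04 × 1.1e+04) = 1.3128e-08
20 log₁₀(1.3128e-08) = -157.64 dB

-157.6 dB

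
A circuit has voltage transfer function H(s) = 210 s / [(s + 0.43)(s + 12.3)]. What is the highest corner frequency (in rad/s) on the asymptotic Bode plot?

12.3 rad/s

Break frequencies occur at each pole and zero magnitude: 0.43 rad/s, 12.3 rad/s.
The highest is 12.3 rad/s.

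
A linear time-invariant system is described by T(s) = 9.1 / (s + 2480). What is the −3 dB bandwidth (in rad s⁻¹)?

For a single-pole low-pass, the −3 dB point is at the pole: ω = 2480 rad s⁻¹.

2480 rad s⁻¹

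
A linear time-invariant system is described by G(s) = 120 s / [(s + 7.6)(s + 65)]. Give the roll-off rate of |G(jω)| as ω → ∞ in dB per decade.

-20 dB/decade

With 1 zero and 2 poles, the high-frequency asymptotic slope is 20 × (1 − 2) = -20 dB/decade.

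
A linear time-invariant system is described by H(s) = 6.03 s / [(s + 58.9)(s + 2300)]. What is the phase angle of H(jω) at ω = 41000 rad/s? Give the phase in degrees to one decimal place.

-86.7°

∠(j41000) = 90.00°
∠(j41000 + 58.9) = arctan(41000/58.9) = 89.92°
∠(j41000 + 2300) = arctan(41000/2300) = 86.79°
∠H(j41000) = 90.00° − (89.92° + 86.79°) = -86.71°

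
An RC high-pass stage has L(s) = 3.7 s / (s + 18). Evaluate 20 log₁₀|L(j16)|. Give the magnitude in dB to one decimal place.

|j16| = 16
|j16 + 18| = √(16² + 18²) = 24.08
|L(j16)| = 3.7 × 16 / 24.08 = 2.4581
20 log₁₀(2.4581) = 7.81 dB

7.8 dB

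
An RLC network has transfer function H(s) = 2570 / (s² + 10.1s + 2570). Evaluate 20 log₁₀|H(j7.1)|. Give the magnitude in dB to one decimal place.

0.2 dB

|(j7.1)² + 10.1(j7.1) + 2570| = |2519.6 + j71.71| = 2521
|H(j7.1)| = 2570 / 2521 = 1.0196
20 log₁₀(1.0196) = 0.17 dB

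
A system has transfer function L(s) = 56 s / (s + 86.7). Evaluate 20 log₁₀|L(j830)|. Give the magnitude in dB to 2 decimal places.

34.92 dB

|j830| = 830
|j830 + 86.7| = √(830² + 86.7²) = 834.5
|L(j830)| = 56 × 830 / 834.5 = 55.697
20 log₁₀(55.697) = 34.917 dB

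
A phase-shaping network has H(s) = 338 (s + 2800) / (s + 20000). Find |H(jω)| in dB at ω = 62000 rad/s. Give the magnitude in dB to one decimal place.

|j62000 + 2800| = √(62000² + 2800²) = 6.206e+04
|j62000 + 20000| = √(62000² + 20000²) = 6.515e+04
|H(j62000)| = 338 × 6.206e+04 / 6.515e+04 = 322.01
20 log₁₀(322.01) = 50.16 dB

50.2 dB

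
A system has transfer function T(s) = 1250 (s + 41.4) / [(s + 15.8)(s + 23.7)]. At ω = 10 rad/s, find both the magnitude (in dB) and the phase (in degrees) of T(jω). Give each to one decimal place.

|j10 + 41.4| = √(10² + 41.4²) = 42.59
|j10 + 15.8| = √(10² + 15.8²) = 18.7
|j10 + 23.7| = √(10² + 23.7²) = 25.72
|T(j10)| = 1250 × 42.59 / (18.7 × 25.72) = 110.68
20 log₁₀(110.68) = 40.88 dB
∠(j10 + 41.4) = arctan(10/41.4) = 13.58°
∠(j10 + 15.8) = arctan(10/15.8) = 32.33°
∠(j10 + 23.7) = arctan(10/23.7) = 22.88°
∠T(j10) = 13.58° − (32.33° + 22.88°) = -41.63°

|T| = 40.9 dB, ∠T = -41.6°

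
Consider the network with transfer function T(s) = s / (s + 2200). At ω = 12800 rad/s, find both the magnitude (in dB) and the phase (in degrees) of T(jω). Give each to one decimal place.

|j12800| = 1.28e+04
|j12800 + 2200| = √(12800² + 2200²) = 1.299e+04
|T(j12800)| = 1 × 1.28e+04 / 1.299e+04 = 0.98555
20 log₁₀(0.98555) = -0.13 dB
∠(j12800) = 90.00°
∠(j12800 + 2200) = arctan(12800/2200) = 80.25°
∠T(j12800) = 90.00° − 80.25° = 9.75°

|T| = -0.1 dB, ∠T = 9.8°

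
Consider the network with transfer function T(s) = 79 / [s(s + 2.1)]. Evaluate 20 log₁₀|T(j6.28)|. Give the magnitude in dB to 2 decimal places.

5.57 dB

|j6.28 + 2.1| = √(6.28² + 2.1²) = 6.622
|j6.28| = 6.28
|T(j6.28)| = 79 / (6.622 × 6.28) = 1.8997
20 log₁₀(1.8997) = 5.574 dB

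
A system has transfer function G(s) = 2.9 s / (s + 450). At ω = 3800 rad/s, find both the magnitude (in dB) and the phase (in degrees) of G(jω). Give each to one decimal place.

|G| = 9.2 dB, ∠G = 6.8°

|j3800| = 3800
|j3800 + 450| = √(3800² + 450²) = 3827
|G(j3800)| = 2.9 × 3800 / 3827 = 2.8799
20 log₁₀(2.8799) = 9.19 dB
∠(j3800) = 90.00°
∠(j3800 + 450) = arctan(3800/450) = 83.25°
∠G(j3800) = 90.00° − 83.25° = 6.75°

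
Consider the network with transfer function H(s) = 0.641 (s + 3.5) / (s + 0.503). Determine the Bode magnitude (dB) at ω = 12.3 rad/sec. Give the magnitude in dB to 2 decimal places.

-3.53 dB

|j12.3 + 3.5| = √(12.3² + 3.5²) = 12.79
|j12.3 + 0.503| = √(12.3² + 0.503²) = 12.31
|H(j12.3)| = 0.641 × 12.79 / 12.31 = 0.66589
20 log₁₀(0.66589) = -3.532 dB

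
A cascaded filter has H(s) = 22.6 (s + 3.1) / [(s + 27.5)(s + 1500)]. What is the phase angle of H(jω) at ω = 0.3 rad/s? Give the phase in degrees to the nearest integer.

5 deg

∠(j0.3 + 3.1) = arctan(0.3/3.1) = 5.53°
∠(j0.3 + 27.5) = arctan(0.3/27.5) = 0.63°
∠(j0.3 + 1500) = arctan(0.3/1500) = 0.01°
∠H(j0.3) = 5.53° − (0.63° + 0.01°) = 4.89°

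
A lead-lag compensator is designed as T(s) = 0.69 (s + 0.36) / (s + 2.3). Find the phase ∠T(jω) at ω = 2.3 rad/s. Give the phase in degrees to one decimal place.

∠(j2.3 + 0.36) = arctan(2.3/0.36) = 81.10°
∠(j2.3 + 2.3) = arctan(2.3/2.3) = 45.00°
∠T(j2.3) = 81.10° − 45.00° = 36.10°

36.1°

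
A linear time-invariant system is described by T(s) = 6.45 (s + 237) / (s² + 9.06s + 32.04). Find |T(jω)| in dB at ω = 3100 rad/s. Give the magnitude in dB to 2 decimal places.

-53.61 dB

|j3100 + 237| = √(3100² + 237²) = 3109
|(j3100)² + 9.06(j3100) + 32.04| = |-9.61e+06 + j28086| = 9.61e+06
|T(j3100)| = 6.45 × 3109 / 9.61e+06 = 0.0020867
20 log₁₀(0.0020867) = -53.611 dB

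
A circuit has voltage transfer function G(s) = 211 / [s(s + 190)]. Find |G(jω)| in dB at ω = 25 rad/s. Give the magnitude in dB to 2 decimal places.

|j25 + 190| = √(25² + 190²) = 191.6
|j25| = 25
|G(j25)| = 211 / (191.6 × 25) = 0.044041
20 log₁₀(0.044041) = -27.123 dB

-27.12 dB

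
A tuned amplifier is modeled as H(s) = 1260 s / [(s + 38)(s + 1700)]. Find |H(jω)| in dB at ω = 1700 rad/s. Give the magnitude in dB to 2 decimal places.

|j1700| = 1700
|j1700 + 38| = √(1700² + 38²) = 1700
|j1700 + 1700| = √(1700² + 1700²) = 2404
|H(j1700)| = 1260 × 1700 / (1700 × 2404) = 0.52396
20 log₁₀(0.52396) = -5.614 dB

-5.61 dB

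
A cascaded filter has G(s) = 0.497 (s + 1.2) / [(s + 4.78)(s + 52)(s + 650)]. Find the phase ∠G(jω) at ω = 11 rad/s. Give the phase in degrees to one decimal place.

4.3 deg

∠(j11 + 1.2) = arctan(11/1.2) = 83.77°
∠(j11 + 4.78) = arctan(11/4.78) = 66.51°
∠(j11 + 52) = arctan(11/52) = 11.94°
∠(j11 + 650) = arctan(11/650) = 0.97°
∠G(j11) = 83.77° − (66.51° + 11.94° + 0.97°) = 4.35°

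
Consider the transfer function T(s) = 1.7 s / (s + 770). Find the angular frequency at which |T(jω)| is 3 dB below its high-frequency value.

For a single-pole high-pass, the −3 dB point is at the pole: ω = 770 rad/s.

770 rad/s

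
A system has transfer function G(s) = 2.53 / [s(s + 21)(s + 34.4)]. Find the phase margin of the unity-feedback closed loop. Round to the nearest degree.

Gain crossover: |G(jω)| = 1 at ω ≈ 0.0035 rad/sec.
∠G(j0.0035) = −90° − arctan(0.0035/21) − arctan(0.0035/34.4) ≈ -90.02°
PM = 180° + (-90.02°) = 89.98°

90°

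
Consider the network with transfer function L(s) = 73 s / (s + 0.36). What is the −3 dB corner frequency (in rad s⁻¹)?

For a single-pole high-pass, the −3 dB point is at the pole: ω = 0.36 rad s⁻¹.

0.36 rad s⁻¹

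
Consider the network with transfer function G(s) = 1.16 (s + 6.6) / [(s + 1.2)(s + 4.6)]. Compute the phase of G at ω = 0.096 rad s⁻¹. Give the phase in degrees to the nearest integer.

-5°

∠(j0.096 + 6.6) = arctan(0.096/6.6) = 0.83°
∠(j0.096 + 1.2) = arctan(0.096/1.2) = 4.57°
∠(j0.096 + 4.6) = arctan(0.096/4.6) = 1.20°
∠G(j0.096) = 0.83° − (4.57° + 1.20°) = -4.94°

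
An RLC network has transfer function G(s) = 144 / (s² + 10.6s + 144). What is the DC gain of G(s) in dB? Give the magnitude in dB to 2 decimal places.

0.00 dB

G(0) = 144 / 144 = 1
20 log₁₀(1) = 0.000 dB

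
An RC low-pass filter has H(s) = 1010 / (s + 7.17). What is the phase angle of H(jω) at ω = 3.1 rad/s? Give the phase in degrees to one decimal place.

-23.4°

∠(j3.1 + 7.17) = arctan(3.1/7.17) = 23.38°
∠H(j3.1) = −23.38° = -23.38°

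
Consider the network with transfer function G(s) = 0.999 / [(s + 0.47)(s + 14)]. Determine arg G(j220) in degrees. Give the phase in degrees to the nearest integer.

∠(j220 + 0.47) = arctan(220/0.47) = 89.88°
∠(j220 + 14) = arctan(220/14) = 86.36°
∠G(j220) = − (89.88° + 86.36°) = -176.24°

-176°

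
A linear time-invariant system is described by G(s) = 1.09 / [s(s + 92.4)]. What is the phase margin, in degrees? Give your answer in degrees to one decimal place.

Gain crossover: |G(jω)| = 1 at ω ≈ 0.0118 rad/s.
∠G(j0.0118) = −90° − arctan(0.0118/92.4) ≈ -90.01°
PM = 180° + (-90.01°) = 89.99°

90.0°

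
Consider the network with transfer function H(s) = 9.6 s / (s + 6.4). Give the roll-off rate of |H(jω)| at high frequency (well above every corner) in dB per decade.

With 1 zero and 1 pole, the high-frequency asymptotic slope is 20 × (1 − 1) = 0 dB/decade.

0 dB/decade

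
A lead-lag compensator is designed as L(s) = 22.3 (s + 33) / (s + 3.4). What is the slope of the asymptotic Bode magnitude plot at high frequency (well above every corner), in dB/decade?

With 1 zero and 1 pole, the high-frequency asymptotic slope is 20 × (1 − 1) = 0 dB/decade.

0 dB/decade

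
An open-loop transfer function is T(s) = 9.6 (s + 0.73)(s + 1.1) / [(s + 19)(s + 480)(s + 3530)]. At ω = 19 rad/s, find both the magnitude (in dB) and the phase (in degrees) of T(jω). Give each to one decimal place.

|T| = -82.4 dB, ∠T = 126.9 deg

|j19 + 0.73| = √(19² + 0.73²) = 19.01
|j19 + 1.1| = √(19² + 1.1²) = 19.03
|j19 + 19| = √(19² + 19²) = 26.87
|j19 + 480| = √(19² + 480²) = 480.4
|j19 + 3530| = √(19² + 3530²) = 3530
|T(j19)| = 9.6 × 19.01 × 19.03 / (26.87 × 480.4 × 3530) = 7.6242e-05
20 log₁₀(7.6242e-05) = -82.36 dB
∠(j19 + 0.73) = arctan(19/0.73) = 87.80°
∠(j19 + 1.1) = arctan(19/1.1) = 86.69°
∠(j19 + 19) = arctan(19/19) = 45.00°
∠(j19 + 480) = arctan(19/480) = 2.27°
∠(j19 + 3530) = arctan(19/3530) = 0.31°
∠T(j19) = 87.80° + 86.69° − (45.00° + 2.27° + 0.31°) = 126.91°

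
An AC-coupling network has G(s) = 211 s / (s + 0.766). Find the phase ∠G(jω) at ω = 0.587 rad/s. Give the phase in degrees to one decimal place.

∠(j0.587) = 90.00°
∠(j0.587 + 0.766) = arctan(0.587/0.766) = 37.46°
∠G(j0.587) = 90.00° − 37.46° = 52.54°

52.5°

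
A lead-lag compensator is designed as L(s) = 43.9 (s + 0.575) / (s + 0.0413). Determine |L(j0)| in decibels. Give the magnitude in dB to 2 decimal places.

55.72 dB

L(0) = 43.9 × 0.575 / 0.0413 = 611.2
20 log₁₀(611.2) = 55.724 dB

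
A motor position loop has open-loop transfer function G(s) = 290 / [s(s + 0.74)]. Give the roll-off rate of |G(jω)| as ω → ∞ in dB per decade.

With 0 zeros and 2 poles, the high-frequency asymptotic slope is 20 × (0 − 2) = -40 dB/decade.

-40 dB/decade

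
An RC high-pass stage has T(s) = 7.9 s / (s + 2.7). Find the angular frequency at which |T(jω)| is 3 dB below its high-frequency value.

For a single-pole high-pass, the −3 dB point is at the pole: ω = 2.7 rad/s.

2.7 rad/s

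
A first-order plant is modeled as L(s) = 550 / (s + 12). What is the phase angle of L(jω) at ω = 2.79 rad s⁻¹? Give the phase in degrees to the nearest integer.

-13°

∠(j2.79 + 12) = arctan(2.79/12) = 13.09°
∠L(j2.79) = −13.09° = -13.09°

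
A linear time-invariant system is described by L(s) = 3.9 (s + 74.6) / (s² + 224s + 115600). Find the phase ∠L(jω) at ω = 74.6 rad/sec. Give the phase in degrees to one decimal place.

∠(j74.6 + 74.6) = arctan(74.6/74.6) = 45.00°
∠[(j74.6)² + 224(j74.6) + 115600] = ∠[1.1003e+05 + j16710] = 8.64°
∠L(j74.6) = 45.00° − 8.64° = 36.36°

36.4°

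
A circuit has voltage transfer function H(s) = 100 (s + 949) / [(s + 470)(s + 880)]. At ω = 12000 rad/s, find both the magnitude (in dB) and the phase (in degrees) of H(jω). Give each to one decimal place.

|H| = -41.6 dB, ∠H = -88.1°

|j12000 + 949| = √(12000² + 949²) = 1.204e+04
|j12000 + 470| = √(12000² + 470²) = 1.201e+04
|j12000 + 880| = √(12000² + 880²) = 1.203e+04
|H(j12000)| = 100 × 1.204e+04 / (1.201e+04 × 1.203e+04) = 0.0083306
20 log₁₀(0.0083306) = -41.59 dB
∠(j12000 + 949) = arctan(12000/949) = 85.48°
∠(j12000 + 470) = arctan(12000/470) = 87.76°
∠(j12000 + 880) = arctan(12000/880) = 85.81°
∠H(j12000) = 85.48° − (87.76° + 85.81°) = -88.08°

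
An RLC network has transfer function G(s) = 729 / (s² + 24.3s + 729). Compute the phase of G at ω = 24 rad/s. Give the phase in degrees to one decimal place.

-75.3°

∠[(j24)² + 24.3(j24) + 729] = ∠[153 + j583.2] = 75.30°
∠G(j24) = −75.30° = -75.30°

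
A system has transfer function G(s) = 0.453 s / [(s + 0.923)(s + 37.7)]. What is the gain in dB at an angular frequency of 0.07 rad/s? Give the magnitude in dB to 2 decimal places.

|j0.07| = 0.07
|j0.07 + 0.923| = √(0.07² + 0.923²) = 0.9257
|j0.07 + 37.7| = √(0.07² + 37.7²) = 37.7
|G(j0.07)| = 0.453 × 0.07 / (0.9257 × 37.7) = 0.00090867
20 log₁₀(0.00090867) = -60.832 dB

-60.83 dB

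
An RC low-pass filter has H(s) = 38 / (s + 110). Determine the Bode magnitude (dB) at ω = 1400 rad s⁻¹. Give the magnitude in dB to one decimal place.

-31.4 dB

|j1400 + 110| = √(1400² + 110²) = 1404
|H(j1400)| = 38 / 1404 = 0.027059
20 log₁₀(0.027059) = -31.35 dB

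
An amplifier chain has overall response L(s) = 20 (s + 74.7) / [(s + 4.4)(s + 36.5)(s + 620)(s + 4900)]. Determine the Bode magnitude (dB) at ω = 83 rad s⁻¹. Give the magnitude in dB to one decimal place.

|j83 + 74.7| = √(83² + 74.7²) = 111.7
|j83 + 4.4| = √(83² + 4.4²) = 83.12
|j83 + 36.5| = √(83² + 36.5²) = 90.67
|j83 + 620| = √(83² + 620²) = 625.5
|j83 + 4900| = √(83² + 4900²) = 4901
|L(j83)| = 20 × 111.7 / (83.12 × 90.67 × 625.5 × 4901) = 9.6668e-08
20 log₁₀(9.6668e-08) = -140.29 dB

-140.3 dB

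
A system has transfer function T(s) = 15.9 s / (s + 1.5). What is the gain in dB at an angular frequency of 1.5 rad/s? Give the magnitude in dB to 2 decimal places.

21.02 dB

|j1.5| = 1.5
|j1.5 + 1.5| = √(1.5² + 1.5²) = 2.121
|T(j1.5)| = 15.9 × 1.5 / 2.121 = 11.243
20 log₁₀(11.243) = 21.018 dB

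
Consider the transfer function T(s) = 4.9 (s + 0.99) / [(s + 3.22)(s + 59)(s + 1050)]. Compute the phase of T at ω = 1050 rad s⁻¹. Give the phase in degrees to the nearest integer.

∠(j1050 + 0.99) = arctan(1050/0.99) = 89.95°
∠(j1050 + 3.22) = arctan(1050/3.22) = 89.82°
∠(j1050 + 59) = arctan(1050/59) = 86.78°
∠(j1050 + 1050) = arctan(1050/1050) = 45.00°
∠T(j1050) = 89.95° − (89.82° + 86.78° + 45.00°) = -131.66°

-132°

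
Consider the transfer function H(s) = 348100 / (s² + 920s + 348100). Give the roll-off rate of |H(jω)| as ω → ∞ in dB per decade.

With 0 zeros and 2 poles, the high-frequency asymptotic slope is 20 × (0 − 2) = -40 dB/decade.

-40 dB/decade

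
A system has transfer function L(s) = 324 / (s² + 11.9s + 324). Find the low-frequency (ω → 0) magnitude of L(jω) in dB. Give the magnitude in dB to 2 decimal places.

L(0) = 324 / 324 = 1
20 log₁₀(1) = 0.000 dB

0.00 dB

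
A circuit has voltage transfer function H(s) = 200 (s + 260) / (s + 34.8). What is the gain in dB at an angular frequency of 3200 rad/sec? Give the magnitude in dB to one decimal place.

46.0 dB

|j3200 + 260| = √(3200² + 260²) = 3211
|j3200 + 34.8| = √(3200² + 34.8²) = 3200
|H(j3200)| = 200 × 3211 / 3200 = 200.65
20 log₁₀(200.65) = 46.05 dB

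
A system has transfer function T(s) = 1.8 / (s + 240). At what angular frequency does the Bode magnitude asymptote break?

240 rad/s

The single real pole at s = −240 gives a corner at ω = 240 rad/s.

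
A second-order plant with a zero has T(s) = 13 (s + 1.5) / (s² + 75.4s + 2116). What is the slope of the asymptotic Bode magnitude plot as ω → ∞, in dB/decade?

-20 dB/decade

With 1 zero and 2 poles, the high-frequency asymptotic slope is 20 × (1 − 2) = -20 dB/decade.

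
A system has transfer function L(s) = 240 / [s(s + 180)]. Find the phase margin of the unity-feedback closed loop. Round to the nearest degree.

Gain crossover: |L(jω)| = 1 at ω ≈ 1.33 rad/sec.
∠L(j1.33) = −90° − arctan(1.33/180) ≈ -90.42°
PM = 180° + (-90.42°) = 89.58°

90°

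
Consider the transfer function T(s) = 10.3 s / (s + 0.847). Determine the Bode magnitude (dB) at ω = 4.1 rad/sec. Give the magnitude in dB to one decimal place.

20.1 dB

|j4.1| = 4.1
|j4.1 + 0.847| = √(4.1² + 0.847²) = 4.187
|T(j4.1)| = 10.3 × 4.1 / 4.187 = 10.087
20 log₁₀(10.087) = 20.08 dB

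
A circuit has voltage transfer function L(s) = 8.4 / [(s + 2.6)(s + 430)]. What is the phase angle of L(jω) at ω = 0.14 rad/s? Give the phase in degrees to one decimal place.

-3.1°

∠(j0.14 + 2.6) = arctan(0.14/2.6) = 3.08°
∠(j0.14 + 430) = arctan(0.14/430) = 0.02°
∠L(j0.14) = − (3.08° + 0.02°) = -3.10°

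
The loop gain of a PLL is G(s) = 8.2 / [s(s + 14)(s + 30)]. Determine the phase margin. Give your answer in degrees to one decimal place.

89.9°

Gain crossover: |G(jω)| = 1 at ω ≈ 0.0195 rad/sec.
∠G(j0.0195) = −90° − arctan(0.0195/14) − arctan(0.0195/30) ≈ -90.12°
PM = 180° + (-90.12°) = 89.88°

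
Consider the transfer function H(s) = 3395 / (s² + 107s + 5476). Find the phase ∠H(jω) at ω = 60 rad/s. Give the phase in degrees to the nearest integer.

-74°

∠[(j60)² + 107(j60) + 5476] = ∠[1876 + j6420] = 73.71°
∠H(j60) = −73.71° = -73.71°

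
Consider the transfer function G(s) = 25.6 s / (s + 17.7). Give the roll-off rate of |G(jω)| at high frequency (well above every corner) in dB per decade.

0 dB/decade

With 1 zero and 1 pole, the high-frequency asymptotic slope is 20 × (1 − 1) = 0 dB/decade.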